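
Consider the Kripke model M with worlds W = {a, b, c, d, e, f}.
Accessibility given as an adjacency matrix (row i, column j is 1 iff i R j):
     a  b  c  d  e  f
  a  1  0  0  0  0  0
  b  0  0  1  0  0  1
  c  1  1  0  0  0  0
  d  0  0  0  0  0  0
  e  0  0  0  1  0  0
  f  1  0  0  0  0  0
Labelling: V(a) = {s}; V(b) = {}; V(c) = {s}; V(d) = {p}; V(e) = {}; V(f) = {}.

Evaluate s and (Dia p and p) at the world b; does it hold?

At b: s is false, Dia p and p is false, so s and (Dia p and p) is false.
  At b: Dia p is false, p is false, so Dia p and p is false.
    At b: Dia p requires p at some successor in {c, f}.
      At c: p is false.
      At f: p is false.
    So Dia p is false at b.

No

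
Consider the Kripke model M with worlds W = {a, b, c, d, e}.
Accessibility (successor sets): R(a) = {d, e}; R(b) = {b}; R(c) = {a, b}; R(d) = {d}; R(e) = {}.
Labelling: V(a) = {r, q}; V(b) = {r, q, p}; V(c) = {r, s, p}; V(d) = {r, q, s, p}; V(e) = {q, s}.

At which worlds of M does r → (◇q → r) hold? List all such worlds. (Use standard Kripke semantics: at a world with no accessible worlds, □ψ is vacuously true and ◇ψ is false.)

a, b, c, d, e

Recall that ◇ψ holds at a world iff ψ holds at some accessible world.
Let φ = r → (◇q → r). Evaluate φ at each world:
  a (successors {d, e}): φ is true.
  b (successors {b}): φ is true.
  c (successors {a, b}): φ is true.
  d (successors {d}): φ is true.
  e (successors ∅): φ is true.
For instance, at b:
  At b: r is true, ◇q → r is true, so r → (◇q → r) is true.
    At b: ◇q is true, r is true, so ◇q → r is true.
      At b: ◇q requires q at some successor in {b}.
        q holds at b, so ◇q is true at b.
Satisfying worlds: {a, b, c, d, e}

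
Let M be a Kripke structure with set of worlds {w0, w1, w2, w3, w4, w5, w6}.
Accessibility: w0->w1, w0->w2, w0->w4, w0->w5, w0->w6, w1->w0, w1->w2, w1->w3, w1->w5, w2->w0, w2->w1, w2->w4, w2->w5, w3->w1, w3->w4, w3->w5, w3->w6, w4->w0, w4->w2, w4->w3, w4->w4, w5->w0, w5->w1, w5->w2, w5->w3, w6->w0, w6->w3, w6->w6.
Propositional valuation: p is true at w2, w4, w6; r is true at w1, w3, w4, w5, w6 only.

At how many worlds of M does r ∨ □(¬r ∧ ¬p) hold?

Recall that □ψ holds at a world iff ψ holds at every accessible world, and ◇ψ holds iff ψ holds at some accessible world.
Let φ = r ∨ □(¬r ∧ ¬p). Evaluate φ at each world:
  w0 (successors {w1, w2, w4, w5, w6}): φ is false.
  w1 (successors {w0, w2, w3, w5}): φ is true.
  w2 (successors {w0, w1, w4, w5}): φ is false.
  w3 (successors {w1, w4, w5, w6}): φ is true.
  w4 (successors {w0, w2, w3, w4}): φ is true.
  w5 (successors {w0, w1, w2, w3}): φ is true.
  w6 (successors {w0, w3, w6}): φ is true.
For instance, at w2:
  At w2: r is false, □(¬r ∧ ¬p) is false, so r ∨ □(¬r ∧ ¬p) is false.
    At w2: □(¬r ∧ ¬p) requires ¬r ∧ ¬p at every successor {w0, w1, w4, w5}.
      ¬r ∧ ¬p fails at w1, so □(¬r ∧ ¬p) is false at w2.
Satisfying worlds: {w1, w3, w4, w5, w6}

5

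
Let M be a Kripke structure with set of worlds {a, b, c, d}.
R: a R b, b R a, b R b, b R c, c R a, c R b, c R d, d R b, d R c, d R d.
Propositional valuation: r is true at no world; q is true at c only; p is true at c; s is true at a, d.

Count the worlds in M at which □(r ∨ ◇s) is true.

Recall that □ψ holds at a world iff ψ holds at every accessible world, and ◇ψ holds iff ψ holds at some accessible world.
Let φ = □(r ∨ ◇s). Evaluate φ at each world:
  a (successors {b}): φ is true.
  b (successors {a, b, c}): φ is false.
  c (successors {a, b, d}): φ is false.
  d (successors {b, c, d}): φ is true.
For instance, at d:
  At d: □(r ∨ ◇s) requires r ∨ ◇s at every successor {b, c, d}.
      At b: r is false, ◇s is true, so r ∨ ◇s is true.
      At c: r is false, ◇s is true, so r ∨ ◇s is true.
      At d: r is false, ◇s is true, so r ∨ ◇s is true.
  So □(r ∨ ◇s) is true at d.
Satisfying worlds: {a, d}

2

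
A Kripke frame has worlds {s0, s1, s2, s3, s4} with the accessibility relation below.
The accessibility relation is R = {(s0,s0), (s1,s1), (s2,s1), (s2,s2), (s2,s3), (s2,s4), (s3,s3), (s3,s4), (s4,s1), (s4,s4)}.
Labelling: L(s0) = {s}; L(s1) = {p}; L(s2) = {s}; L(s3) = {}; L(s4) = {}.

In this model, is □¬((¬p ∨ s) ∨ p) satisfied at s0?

At s0: □¬((¬p ∨ s) ∨ p) requires ¬((¬p ∨ s) ∨ p) at every successor {s0}.
  ¬((¬p ∨ s) ∨ p) fails at s0, so □¬((¬p ∨ s) ∨ p) is false at s0.

No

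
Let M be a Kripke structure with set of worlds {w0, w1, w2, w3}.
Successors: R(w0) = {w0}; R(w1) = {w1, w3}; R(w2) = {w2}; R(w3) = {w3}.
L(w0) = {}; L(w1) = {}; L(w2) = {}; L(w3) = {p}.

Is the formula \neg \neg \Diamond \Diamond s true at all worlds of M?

Let φ = \neg \neg \Diamond \Diamond s. Evaluate φ at each world:
  w0 (successors {w0}): φ is false.
  w1 (successors {w1, w3}): φ is false.
  w2 (successors {w2}): φ is false.
  w3 (successors {w3}): φ is false.
Detail at w0 (counterexample):
  At w0: \neg \Diamond \Diamond s is true, so \neg \neg \Diamond \Diamond s is false.
    At w0: \Diamond \Diamond s is false, so \neg \Diamond \Diamond s is true.
      At w0: \Diamond \Diamond s requires \Diamond s at some successor in {w0}.
        At w0: \Diamond s is false.
      So \Diamond \Diamond s is false at w0.

No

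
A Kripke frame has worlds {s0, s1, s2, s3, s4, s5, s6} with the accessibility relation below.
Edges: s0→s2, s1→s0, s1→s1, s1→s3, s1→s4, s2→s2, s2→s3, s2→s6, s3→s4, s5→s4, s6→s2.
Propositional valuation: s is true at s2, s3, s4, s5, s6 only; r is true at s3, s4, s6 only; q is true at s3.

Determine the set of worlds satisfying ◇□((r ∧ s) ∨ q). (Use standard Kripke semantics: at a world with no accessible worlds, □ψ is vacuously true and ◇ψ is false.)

Let φ = ◇□((r ∧ s) ∨ q). Evaluate φ at each world:
  s0 (successors {s2}): φ is false.
  s1 (successors {s0, s1, s3, s4}): φ is true.
  s2 (successors {s2, s3, s6}): φ is true.
  s3 (successors {s4}): φ is true.
  s4 (successors ∅): φ is false.
  s5 (successors {s4}): φ is true.
  s6 (successors {s2}): φ is false.
For instance, at s0:
  At s0: ◇□((r ∧ s) ∨ q) requires □((r ∧ s) ∨ q) at some successor in {s2}.
    At s2: □((r ∧ s) ∨ q) is false.
  So ◇□((r ∧ s) ∨ q) is false at s0.
Satisfying worlds: {s1, s2, s3, s5}

s1, s2, s3, s5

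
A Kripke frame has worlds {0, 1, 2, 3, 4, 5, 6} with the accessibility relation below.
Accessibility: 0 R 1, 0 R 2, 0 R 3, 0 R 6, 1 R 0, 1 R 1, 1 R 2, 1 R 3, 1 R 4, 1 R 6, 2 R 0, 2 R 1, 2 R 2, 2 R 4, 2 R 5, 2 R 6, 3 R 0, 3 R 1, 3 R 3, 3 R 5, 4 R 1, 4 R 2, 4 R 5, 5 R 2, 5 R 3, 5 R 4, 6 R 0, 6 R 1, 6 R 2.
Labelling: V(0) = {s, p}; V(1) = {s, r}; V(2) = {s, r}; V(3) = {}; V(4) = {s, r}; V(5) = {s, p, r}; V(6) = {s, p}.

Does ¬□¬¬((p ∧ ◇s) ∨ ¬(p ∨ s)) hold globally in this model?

Let φ = ¬□¬¬((p ∧ ◇s) ∨ ¬(p ∨ s)). Evaluate φ at each world:
  0 (successors {1, 2, 3, 6}): φ is true.
  1 (successors {0, 1, 2, 3, 4, 6}): φ is true.
  2 (successors {0, 1, 2, 4, 5, 6}): φ is true.
  3 (successors {0, 1, 3, 5}): φ is true.
  4 (successors {1, 2, 5}): φ is true.
  5 (successors {2, 3, 4}): φ is true.
  6 (successors {0, 1, 2}): φ is true.
For instance, at 5:
  At 5: □¬¬((p ∧ ◇s) ∨ ¬(p ∨ s)) is false, so ¬□¬¬((p ∧ ◇s) ∨ ¬(p ∨ s)) is true.
    At 5: □¬¬((p ∧ ◇s) ∨ ¬(p ∨ s)) requires ¬¬((p ∧ ◇s) ∨ ¬(p ∨ s)) at every successor {2, 3, 4}.
      ¬¬((p ∧ ◇s) ∨ ¬(p ∨ s)) fails at 2, so □¬¬((p ∧ ◇s) ∨ ¬(p ∨ s)) is false at 5.

Yes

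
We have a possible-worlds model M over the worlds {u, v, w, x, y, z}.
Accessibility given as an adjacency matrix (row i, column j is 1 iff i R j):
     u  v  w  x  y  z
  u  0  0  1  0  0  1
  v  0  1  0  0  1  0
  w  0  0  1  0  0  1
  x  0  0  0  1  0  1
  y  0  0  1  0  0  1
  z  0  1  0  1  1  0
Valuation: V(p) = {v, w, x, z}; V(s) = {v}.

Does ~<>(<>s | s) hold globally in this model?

Recall that <>ψ holds at a world iff ψ holds at some accessible world.
Let φ = ~<>(<>s | s). Evaluate φ at each world:
  u (successors {w, z}): φ is false.
  v (successors {v, y}): φ is false.
  w (successors {w, z}): φ is false.
  x (successors {x, z}): φ is false.
  y (successors {w, z}): φ is false.
  z (successors {v, x, y}): φ is false.
Detail at u (counterexample):
  At u: <>(<>s | s) is true, so ~<>(<>s | s) is false.
    At u: <>(<>s | s) requires <>s | s at some successor in {w, z}.
      <>s | s holds at z, so <>(<>s | s) is true at u.

No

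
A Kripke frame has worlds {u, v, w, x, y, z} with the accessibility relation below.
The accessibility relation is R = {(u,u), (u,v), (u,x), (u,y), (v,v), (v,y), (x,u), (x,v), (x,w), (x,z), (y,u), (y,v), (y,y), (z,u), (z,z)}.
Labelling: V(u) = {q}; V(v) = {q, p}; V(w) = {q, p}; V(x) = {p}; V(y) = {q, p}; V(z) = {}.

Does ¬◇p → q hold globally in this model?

Let φ = ¬◇p → q. Evaluate φ at each world:
  u (successors {u, v, x, y}): φ is true.
  v (successors {v, y}): φ is true.
  w (successors ∅): φ is true.
  x (successors {u, v, w, z}): φ is true.
  y (successors {u, v, y}): φ is true.
  z (successors {u, z}): φ is false.
Detail at z (counterexample):
  At z: ¬◇p is true, q is false, so ¬◇p → q is false.
    At z: ◇p is false, so ¬◇p is true.
      At z: ◇p requires p at some successor in {u, z}.
        At u: p is false.
        At z: p is false.
      So ◇p is false at z.

No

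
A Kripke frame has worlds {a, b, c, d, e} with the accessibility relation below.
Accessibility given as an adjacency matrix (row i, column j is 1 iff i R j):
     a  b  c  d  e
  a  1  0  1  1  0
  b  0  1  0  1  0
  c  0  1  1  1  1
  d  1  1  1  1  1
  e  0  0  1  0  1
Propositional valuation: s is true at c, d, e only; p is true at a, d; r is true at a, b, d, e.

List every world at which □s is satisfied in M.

Let φ = □s. Evaluate φ at each world:
  a (successors {a, c, d}): φ is false.
  b (successors {b, d}): φ is false.
  c (successors {b, c, d, e}): φ is false.
  d (successors {a, b, c, d, e}): φ is false.
  e (successors {c, e}): φ is true.
For instance, at b:
  At b: □s requires s at every successor {b, d}.
    s fails at b, so □s is false at b.
Satisfying worlds: {e}

e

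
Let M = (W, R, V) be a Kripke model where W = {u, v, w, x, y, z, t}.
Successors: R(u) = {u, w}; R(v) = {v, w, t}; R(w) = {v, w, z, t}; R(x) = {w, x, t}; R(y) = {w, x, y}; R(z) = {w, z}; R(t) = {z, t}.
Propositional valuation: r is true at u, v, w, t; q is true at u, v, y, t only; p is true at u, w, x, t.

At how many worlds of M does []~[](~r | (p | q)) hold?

0

Let φ = []~[](~r | (p | q)). Evaluate φ at each world:
  u (successors {u, w}): φ is false.
  v (successors {v, w, t}): φ is false.
  w (successors {v, w, z, t}): φ is false.
  x (successors {w, x, t}): φ is false.
  y (successors {w, x, y}): φ is false.
  z (successors {w, z}): φ is false.
  t (successors {z, t}): φ is false.
For instance, at x:
  At x: []~[](~r | (p | q)) requires ~[](~r | (p | q)) at every successor {w, x, t}.
    ~[](~r | (p | q)) fails at w, so []~[](~r | (p | q)) is false at x.
      At w: [](~r | (p | q)) is true, so ~[](~r | (p | q)) is false.
Satisfying worlds: none.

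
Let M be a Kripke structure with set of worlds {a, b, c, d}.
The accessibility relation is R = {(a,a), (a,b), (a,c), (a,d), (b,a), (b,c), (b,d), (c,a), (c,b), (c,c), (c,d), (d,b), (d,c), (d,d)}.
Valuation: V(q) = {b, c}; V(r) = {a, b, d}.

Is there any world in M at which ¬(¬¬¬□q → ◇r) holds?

No

Recall that □ψ holds at a world iff ψ holds at every accessible world, and ◇ψ holds iff ψ holds at some accessible world.
Let φ = ¬(¬¬¬□q → ◇r). Evaluate φ at each world:
  a (successors {a, b, c, d}): φ is false.
  b (successors {a, c, d}): φ is false.
  c (successors {a, b, c, d}): φ is false.
  d (successors {b, c, d}): φ is false.
For instance, at a:
  At a: ¬¬¬□q → ◇r is true, so ¬(¬¬¬□q → ◇r) is false.
    At a: ¬¬¬□q is true, ◇r is true, so ¬¬¬□q → ◇r is true.
      At a: ¬¬□q is false, so ¬¬¬□q is true.
      At a: ◇r requires r at some successor in {a, b, c, d}.
        r holds at a, so ◇r is true at a.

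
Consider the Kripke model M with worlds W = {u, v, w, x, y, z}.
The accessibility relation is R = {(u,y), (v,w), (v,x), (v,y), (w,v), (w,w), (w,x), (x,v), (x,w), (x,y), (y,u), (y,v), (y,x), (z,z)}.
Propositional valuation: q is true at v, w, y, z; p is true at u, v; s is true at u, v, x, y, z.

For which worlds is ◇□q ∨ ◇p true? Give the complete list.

v, w, x, y, z

Let φ = ◇□q ∨ ◇p. Evaluate φ at each world:
  u (successors {y}): φ is false.
  v (successors {w, x, y}): φ is true.
  w (successors {v, w, x}): φ is true.
  x (successors {v, w, y}): φ is true.
  y (successors {u, v, x}): φ is true.
  z (successors {z}): φ is true.
For instance, at x:
  At x: ◇□q is false, ◇p is true, so ◇□q ∨ ◇p is true.
    At x: ◇□q requires □q at some successor in {v, w, y}.
      At v: □q is false.
      At w: □q is false.
      At y: □q is false.
    So ◇□q is false at x.
    At x: ◇p requires p at some successor in {v, w, y}.
      p holds at v, so ◇p is true at x.
Satisfying worlds: {v, w, x, y, z}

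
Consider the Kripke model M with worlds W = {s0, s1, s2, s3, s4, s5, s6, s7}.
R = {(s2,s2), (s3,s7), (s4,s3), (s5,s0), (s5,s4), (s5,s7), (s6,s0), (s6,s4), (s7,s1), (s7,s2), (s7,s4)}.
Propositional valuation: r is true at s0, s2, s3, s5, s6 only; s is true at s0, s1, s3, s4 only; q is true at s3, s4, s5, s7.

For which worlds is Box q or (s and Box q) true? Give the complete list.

Let φ = Box q or (s and Box q). Evaluate φ at each world:
  s0 (successors ∅): φ is true.
  s1 (successors ∅): φ is true.
  s2 (successors {s2}): φ is false.
  s3 (successors {s7}): φ is true.
  s4 (successors {s3}): φ is true.
  s5 (successors {s0, s4, s7}): φ is false.
  s6 (successors {s0, s4}): φ is false.
  s7 (successors {s1, s2, s4}): φ is false.
For instance, at s4:
  At s4: Box q is true, s and Box q is true, so Box q or (s and Box q) is true.
    At s4: Box q requires q at every successor {s3}.
      At s3: q is true.
    So Box q is true at s4.
    At s4: s is true, Box q is true, so s and Box q is true.
      At s4: Box q requires q at every successor {s3}.
        At s3: q is true.
      So Box q is true at s4.
Satisfying worlds: {s0, s1, s3, s4}

s0, s1, s3, s4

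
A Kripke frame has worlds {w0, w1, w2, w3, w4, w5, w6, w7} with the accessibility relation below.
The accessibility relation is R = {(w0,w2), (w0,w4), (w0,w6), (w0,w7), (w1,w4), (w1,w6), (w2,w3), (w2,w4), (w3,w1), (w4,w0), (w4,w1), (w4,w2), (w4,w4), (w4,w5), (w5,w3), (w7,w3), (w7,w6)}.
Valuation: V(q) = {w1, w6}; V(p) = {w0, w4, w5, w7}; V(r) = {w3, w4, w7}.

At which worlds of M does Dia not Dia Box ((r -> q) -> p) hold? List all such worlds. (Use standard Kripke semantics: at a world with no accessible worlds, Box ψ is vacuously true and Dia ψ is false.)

Let φ = Dia not Dia Box ((r -> q) -> p). Evaluate φ at each world:
  w0 (successors {w2, w4, w6, w7}): φ is true.
  w1 (successors {w4, w6}): φ is true.
  w2 (successors {w3, w4}): φ is true.
  w3 (successors {w1}): φ is false.
  w4 (successors {w0, w1, w2, w4, w5}): φ is true.
  w5 (successors {w3}): φ is true.
  w6 (successors ∅): φ is false.
  w7 (successors {w3, w6}): φ is true.
For instance, at w2:
  At w2: Dia not Dia Box ((r -> q) -> p) requires not Dia Box ((r -> q) -> p) at some successor in {w3, w4}.
    not Dia Box ((r -> q) -> p) holds at w3, so Dia not Dia Box ((r -> q) -> p) is true at w2.
      At w3: Dia Box ((r -> q) -> p) is false, so not Dia Box ((r -> q) -> p) is true.
Satisfying worlds: {w0, w1, w2, w4, w5, w7}

w0, w1, w2, w4, w5, w7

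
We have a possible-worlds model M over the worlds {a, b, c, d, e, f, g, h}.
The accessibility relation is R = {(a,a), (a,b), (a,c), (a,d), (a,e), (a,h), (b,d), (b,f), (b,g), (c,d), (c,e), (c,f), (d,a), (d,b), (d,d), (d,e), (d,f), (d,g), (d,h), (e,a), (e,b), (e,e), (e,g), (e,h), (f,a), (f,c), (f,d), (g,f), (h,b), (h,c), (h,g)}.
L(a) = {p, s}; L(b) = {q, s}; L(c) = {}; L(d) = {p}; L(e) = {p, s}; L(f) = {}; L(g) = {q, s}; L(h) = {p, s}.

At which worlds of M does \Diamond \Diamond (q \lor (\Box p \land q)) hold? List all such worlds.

a, b, c, d, e, f, h

Let φ = \Diamond \Diamond (q \lor (\Box p \land q)). Evaluate φ at each world:
  a (successors {a, b, c, d, e, h}): φ is true.
  b (successors {d, f, g}): φ is true.
  c (successors {d, e, f}): φ is true.
  d (successors {a, b, d, e, f, g, h}): φ is true.
  e (successors {a, b, e, g, h}): φ is true.
  f (successors {a, c, d}): φ is true.
  g (successors {f}): φ is false.
  h (successors {b, c, g}): φ is true.
For instance, at a:
  At a: \Diamond \Diamond (q \lor (\Box p \land q)) requires \Diamond (q \lor (\Box p \land q)) at some successor in {a, b, c, d, e, h}.
    \Diamond (q \lor (\Box p \land q)) holds at a, so \Diamond \Diamond (q \lor (\Box p \land q)) is true at a.
      At a: \Diamond (q \lor (\Box p \land q)) requires q \lor (\Box p \land q) at some successor in {a, b, c, d, e, h}.
        q \lor (\Box p \land q) holds at b, so \Diamond (q \lor (\Box p \land q)) is true at a.
Satisfying worlds: {a, b, c, d, e, f, h}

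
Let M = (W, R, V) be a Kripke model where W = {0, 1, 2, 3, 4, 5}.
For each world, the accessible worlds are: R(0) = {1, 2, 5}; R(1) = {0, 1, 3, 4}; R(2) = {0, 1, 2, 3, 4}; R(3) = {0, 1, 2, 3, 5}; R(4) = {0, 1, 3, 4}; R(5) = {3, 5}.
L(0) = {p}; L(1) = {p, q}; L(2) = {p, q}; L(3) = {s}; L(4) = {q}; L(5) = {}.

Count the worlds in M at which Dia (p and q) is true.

5

Let φ = Dia (p and q). Evaluate φ at each world:
  0 (successors {1, 2, 5}): φ is true.
  1 (successors {0, 1, 3, 4}): φ is true.
  2 (successors {0, 1, 2, 3, 4}): φ is true.
  3 (successors {0, 1, 2, 3, 5}): φ is true.
  4 (successors {0, 1, 3, 4}): φ is true.
  5 (successors {3, 5}): φ is false.
For instance, at 2:
  At 2: Dia (p and q) requires p and q at some successor in {0, 1, 2, 3, 4}.
    p and q holds at 1, so Dia (p and q) is true at 2.
Satisfying worlds: {0, 1, 2, 3, 4}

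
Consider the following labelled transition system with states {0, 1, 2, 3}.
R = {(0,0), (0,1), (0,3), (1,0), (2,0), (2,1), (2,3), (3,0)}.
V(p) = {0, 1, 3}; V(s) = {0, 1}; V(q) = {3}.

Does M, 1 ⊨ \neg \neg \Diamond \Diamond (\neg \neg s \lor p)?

Recall that \Diamond ψ holds at a world iff ψ holds at some accessible world.
At 1: \neg \Diamond \Diamond (\neg \neg s \lor p) is false, so \neg \neg \Diamond \Diamond (\neg \neg s \lor p) is true.
  At 1: \Diamond \Diamond (\neg \neg s \lor p) is true, so \neg \Diamond \Diamond (\neg \neg s \lor p) is false.
    At 1: \Diamond \Diamond (\neg \neg s \lor p) requires \Diamond (\neg \neg s \lor p) at some successor in {0}.
      \Diamond (\neg \neg s \lor p) holds at 0, so \Diamond \Diamond (\neg \neg s \lor p) is true at 1.

Yes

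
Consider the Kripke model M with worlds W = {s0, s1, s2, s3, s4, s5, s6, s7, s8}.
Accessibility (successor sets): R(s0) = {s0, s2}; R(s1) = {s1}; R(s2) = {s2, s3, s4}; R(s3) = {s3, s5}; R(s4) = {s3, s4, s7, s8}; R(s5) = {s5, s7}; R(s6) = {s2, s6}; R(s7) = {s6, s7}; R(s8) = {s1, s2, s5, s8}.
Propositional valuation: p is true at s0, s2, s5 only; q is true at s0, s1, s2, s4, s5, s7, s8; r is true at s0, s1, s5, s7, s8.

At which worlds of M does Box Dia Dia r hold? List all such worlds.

s0, s1, s2, s3, s4, s5, s8

Recall that Box ψ holds at a world iff ψ holds at every accessible world, and Dia ψ holds iff ψ holds at some accessible world.
Let φ = Box Dia Dia r. Evaluate φ at each world:
  s0 (successors {s0, s2}): φ is true.
  s1 (successors {s1}): φ is true.
  s2 (successors {s2, s3, s4}): φ is true.
  s3 (successors {s3, s5}): φ is true.
  s4 (successors {s3, s4, s7, s8}): φ is true.
  s5 (successors {s5, s7}): φ is true.
  s6 (successors {s2, s6}): φ is false.
  s7 (successors {s6, s7}): φ is false.
  s8 (successors {s1, s2, s5, s8}): φ is true.
For instance, at s2:
  At s2: Box Dia Dia r requires Dia Dia r at every successor {s2, s3, s4}.
      At s2: Dia Dia r requires Dia r at some successor in {s2, s3, s4}.
        Dia r holds at s3, so Dia Dia r is true at s2.
      At s3: Dia Dia r requires Dia r at some successor in {s3, s5}.
        Dia r holds at s3, so Dia Dia r is true at s3.
      At s4: Dia Dia r requires Dia r at some successor in {s3, s4, s7, s8}.
        Dia r holds at s3, so Dia Dia r is true at s4.
  So Box Dia Dia r is true at s2.
Satisfying worlds: {s0, s1, s2, s3, s4, s5, s8}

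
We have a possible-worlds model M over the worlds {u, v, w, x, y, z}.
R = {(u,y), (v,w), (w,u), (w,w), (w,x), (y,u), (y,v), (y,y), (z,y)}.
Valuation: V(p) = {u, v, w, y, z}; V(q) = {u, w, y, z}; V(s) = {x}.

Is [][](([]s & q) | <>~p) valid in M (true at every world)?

Let φ = [][](([]s & q) | <>~p). Evaluate φ at each world:
  u (successors {y}): φ is false.
  v (successors {w}): φ is false.
  w (successors {u, w, x}): φ is false.
  x (successors ∅): φ is true.
  y (successors {u, v, y}): φ is false.
  z (successors {y}): φ is false.
Detail at u (counterexample):
  At u: [][](([]s & q) | <>~p) requires [](([]s & q) | <>~p) at every successor {y}.
    [](([]s & q) | <>~p) fails at y, so [][](([]s & q) | <>~p) is false at u.
      At y: [](([]s & q) | <>~p) requires ([]s & q) | <>~p at every successor {u, v, y}.
        ([]s & q) | <>~p fails at u, so [](([]s & q) | <>~p) is false at y.

No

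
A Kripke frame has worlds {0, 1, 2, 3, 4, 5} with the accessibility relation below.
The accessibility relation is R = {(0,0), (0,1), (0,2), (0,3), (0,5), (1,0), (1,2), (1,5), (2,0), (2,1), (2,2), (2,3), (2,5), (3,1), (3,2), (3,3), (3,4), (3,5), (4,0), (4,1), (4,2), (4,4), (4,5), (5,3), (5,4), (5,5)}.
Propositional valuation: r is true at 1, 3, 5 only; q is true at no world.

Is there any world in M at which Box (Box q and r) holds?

No

Let φ = Box (Box q and r). Evaluate φ at each world:
  0 (successors {0, 1, 2, 3, 5}): φ is false.
  1 (successors {0, 2, 5}): φ is false.
  2 (successors {0, 1, 2, 3, 5}): φ is false.
  3 (successors {1, 2, 3, 4, 5}): φ is false.
  4 (successors {0, 1, 2, 4, 5}): φ is false.
  5 (successors {3, 4, 5}): φ is false.
For instance, at 4:
  At 4: Box (Box q and r) requires Box q and r at every successor {0, 1, 2, 4, 5}.
    Box q and r fails at 0, so Box (Box q and r) is false at 4.
      At 0: Box q is false, r is false, so Box q and r is false.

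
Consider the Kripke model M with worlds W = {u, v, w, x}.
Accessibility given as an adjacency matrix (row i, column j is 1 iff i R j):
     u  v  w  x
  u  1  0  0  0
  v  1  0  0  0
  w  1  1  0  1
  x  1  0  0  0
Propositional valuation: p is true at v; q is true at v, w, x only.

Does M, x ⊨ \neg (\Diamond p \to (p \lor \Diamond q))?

No

At x: \Diamond p \to (p \lor \Diamond q) is true, so \neg (\Diamond p \to (p \lor \Diamond q)) is false.
  At x: \Diamond p is false, p \lor \Diamond q is false, so \Diamond p \to (p \lor \Diamond q) is true.
    At x: \Diamond p requires p at some successor in {u}.
      At u: p is false.
    So \Diamond p is false at x.
    At x: p is false, \Diamond q is false, so p \lor \Diamond q is false.
      At x: \Diamond q requires q at some successor in {u}.
        At u: q is false.
      So \Diamond q is false at x.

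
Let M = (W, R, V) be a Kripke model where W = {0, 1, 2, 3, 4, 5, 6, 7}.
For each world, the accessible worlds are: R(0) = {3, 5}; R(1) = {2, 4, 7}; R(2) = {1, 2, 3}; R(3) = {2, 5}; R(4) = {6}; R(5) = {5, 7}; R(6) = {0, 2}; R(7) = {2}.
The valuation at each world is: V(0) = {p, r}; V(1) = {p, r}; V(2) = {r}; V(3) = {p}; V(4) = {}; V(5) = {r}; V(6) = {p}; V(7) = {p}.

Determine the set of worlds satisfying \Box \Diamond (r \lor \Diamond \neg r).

Recall that \Box ψ holds at a world iff ψ holds at every accessible world, and \Diamond ψ holds iff ψ holds at some accessible world.
Let φ = \Box \Diamond (r \lor \Diamond \neg r). Evaluate φ at each world:
  0 (successors {3, 5}): φ is true.
  1 (successors {2, 4, 7}): φ is false.
  2 (successors {1, 2, 3}): φ is true.
  3 (successors {2, 5}): φ is true.
  4 (successors {6}): φ is true.
  5 (successors {5, 7}): φ is true.
  6 (successors {0, 2}): φ is true.
  7 (successors {2}): φ is true.
For instance, at 6:
  At 6: \Box \Diamond (r \lor \Diamond \neg r) requires \Diamond (r \lor \Diamond \neg r) at every successor {0, 2}.
      At 0: \Diamond (r \lor \Diamond \neg r) requires r \lor \Diamond \neg r at some successor in {3, 5}.
        r \lor \Diamond \neg r holds at 5, so \Diamond (r \lor \Diamond \neg r) is true at 0.
      At 2: \Diamond (r \lor \Diamond \neg r) requires r \lor \Diamond \neg r at some successor in {1, 2, 3}.
        r \lor \Diamond \neg r holds at 1, so \Diamond (r \lor \Diamond \neg r) is true at 2.
  So \Box \Diamond (r \lor \Diamond \neg r) is true at 6.
Satisfying worlds: {0, 2, 3, 4, 5, 6, 7}

0, 2, 3, 4, 5, 6, 7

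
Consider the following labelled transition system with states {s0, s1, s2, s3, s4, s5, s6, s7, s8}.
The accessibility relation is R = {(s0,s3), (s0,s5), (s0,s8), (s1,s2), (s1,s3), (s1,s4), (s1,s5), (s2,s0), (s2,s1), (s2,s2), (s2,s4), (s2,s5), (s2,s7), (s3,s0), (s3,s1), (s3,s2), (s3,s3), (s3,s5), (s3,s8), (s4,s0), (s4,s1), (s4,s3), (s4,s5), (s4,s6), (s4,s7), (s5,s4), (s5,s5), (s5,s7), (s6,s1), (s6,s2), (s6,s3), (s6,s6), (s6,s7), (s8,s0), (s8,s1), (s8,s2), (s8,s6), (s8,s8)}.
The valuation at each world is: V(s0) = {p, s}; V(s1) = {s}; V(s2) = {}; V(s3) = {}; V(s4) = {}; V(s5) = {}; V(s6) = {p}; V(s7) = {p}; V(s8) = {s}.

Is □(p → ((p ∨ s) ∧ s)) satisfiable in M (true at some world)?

Let φ = □(p → ((p ∨ s) ∧ s)). Evaluate φ at each world:
  s0 (successors {s3, s5, s8}): φ is true.
  s1 (successors {s2, s3, s4, s5}): φ is true.
  s2 (successors {s0, s1, s2, s4, s5, s7}): φ is false.
  s3 (successors {s0, s1, s2, s3, s5, s8}): φ is true.
  s4 (successors {s0, s1, s3, s5, s6, s7}): φ is false.
  s5 (successors {s4, s5, s7}): φ is false.
  s6 (successors {s1, s2, s3, s6, s7}): φ is false.
  s7 (successors ∅): φ is true.
  s8 (successors {s0, s1, s2, s6, s8}): φ is false.
Detail at s0 (witness):
  At s0: □(p → ((p ∨ s) ∧ s)) requires p → ((p ∨ s) ∧ s) at every successor {s3, s5, s8}.
    At s3: p → ((p ∨ s) ∧ s) is true.
    At s5: p → ((p ∨ s) ∧ s) is true.
    At s8: p → ((p ∨ s) ∧ s) is true.
  So □(p → ((p ∨ s) ∧ s)) is true at s0.

Yes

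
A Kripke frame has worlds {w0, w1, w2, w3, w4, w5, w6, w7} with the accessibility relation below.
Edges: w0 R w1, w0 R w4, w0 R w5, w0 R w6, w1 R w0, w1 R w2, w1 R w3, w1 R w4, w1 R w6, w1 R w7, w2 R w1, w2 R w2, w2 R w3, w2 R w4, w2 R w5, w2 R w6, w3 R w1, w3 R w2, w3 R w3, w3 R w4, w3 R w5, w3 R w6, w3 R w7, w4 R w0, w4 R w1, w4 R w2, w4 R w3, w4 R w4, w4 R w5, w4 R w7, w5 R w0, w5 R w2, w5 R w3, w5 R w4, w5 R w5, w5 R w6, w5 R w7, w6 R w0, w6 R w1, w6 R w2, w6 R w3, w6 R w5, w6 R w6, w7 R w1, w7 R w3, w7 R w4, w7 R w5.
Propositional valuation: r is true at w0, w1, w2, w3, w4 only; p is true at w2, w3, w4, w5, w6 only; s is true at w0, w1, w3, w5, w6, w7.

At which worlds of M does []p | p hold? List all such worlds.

w2, w3, w4, w5, w6

Let φ = []p | p. Evaluate φ at each world:
  w0 (successors {w1, w4, w5, w6}): φ is false.
  w1 (successors {w0, w2, w3, w4, w6, w7}): φ is false.
  w2 (successors {w1, w2, w3, w4, w5, w6}): φ is true.
  w3 (successors {w1, w2, w3, w4, w5, w6, w7}): φ is true.
  w4 (successors {w0, w1, w2, w3, w4, w5, w7}): φ is true.
  w5 (successors {w0, w2, w3, w4, w5, w6, w7}): φ is true.
  w6 (successors {w0, w1, w2, w3, w5, w6}): φ is true.
  w7 (successors {w1, w3, w4, w5}): φ is false.
For instance, at w7:
  At w7: []p is false, p is false, so []p | p is false.
    At w7: []p requires p at every successor {w1, w3, w4, w5}.
      p fails at w1, so []p is false at w7.
Satisfying worlds: {w2, w3, w4, w5, w6}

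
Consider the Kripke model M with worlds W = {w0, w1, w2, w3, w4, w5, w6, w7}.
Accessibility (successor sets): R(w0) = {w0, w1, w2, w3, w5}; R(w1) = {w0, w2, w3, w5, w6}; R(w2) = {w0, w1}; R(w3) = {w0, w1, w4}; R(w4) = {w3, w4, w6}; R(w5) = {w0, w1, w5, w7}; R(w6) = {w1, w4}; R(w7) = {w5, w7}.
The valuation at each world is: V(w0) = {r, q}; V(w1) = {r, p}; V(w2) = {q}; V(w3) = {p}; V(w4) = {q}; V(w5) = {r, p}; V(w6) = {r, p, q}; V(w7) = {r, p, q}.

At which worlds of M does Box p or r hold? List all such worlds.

Let φ = Box p or r. Evaluate φ at each world:
  w0 (successors {w0, w1, w2, w3, w5}): φ is true.
  w1 (successors {w0, w2, w3, w5, w6}): φ is true.
  w2 (successors {w0, w1}): φ is false.
  w3 (successors {w0, w1, w4}): φ is false.
  w4 (successors {w3, w4, w6}): φ is false.
  w5 (successors {w0, w1, w5, w7}): φ is true.
  w6 (successors {w1, w4}): φ is true.
  w7 (successors {w5, w7}): φ is true.
For instance, at w3:
  At w3: Box p is false, r is false, so Box p or r is false.
    At w3: Box p requires p at every successor {w0, w1, w4}.
      p fails at w0, so Box p is false at w3.
Satisfying worlds: {w0, w1, w5, w6, w7}

w0, w1, w5, w6, w7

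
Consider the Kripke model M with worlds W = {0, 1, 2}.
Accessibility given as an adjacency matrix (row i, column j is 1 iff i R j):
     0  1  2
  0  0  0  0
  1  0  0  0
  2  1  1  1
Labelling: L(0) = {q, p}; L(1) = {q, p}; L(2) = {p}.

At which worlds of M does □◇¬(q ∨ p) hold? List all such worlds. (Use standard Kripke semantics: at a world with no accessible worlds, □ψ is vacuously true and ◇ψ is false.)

Let φ = □◇¬(q ∨ p). Evaluate φ at each world:
  0 (successors ∅): φ is true.
  1 (successors ∅): φ is true.
  2 (successors {0, 1, 2}): φ is false.
For instance, at 2:
  At 2: □◇¬(q ∨ p) requires ◇¬(q ∨ p) at every successor {0, 1, 2}.
    ◇¬(q ∨ p) fails at 0, so □◇¬(q ∨ p) is false at 2.
      At 0: no accessible worlds, so ◇¬(q ∨ p) is false.
Satisfying worlds: {0, 1}

0, 1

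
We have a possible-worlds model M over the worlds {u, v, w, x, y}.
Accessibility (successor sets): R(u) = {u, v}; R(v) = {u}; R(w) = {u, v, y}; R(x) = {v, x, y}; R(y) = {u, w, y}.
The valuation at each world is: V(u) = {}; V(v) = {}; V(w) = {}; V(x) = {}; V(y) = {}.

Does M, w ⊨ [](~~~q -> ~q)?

At w: [](~~~q -> ~q) requires ~~~q -> ~q at every successor {u, v, y}.
  At u: ~~~q -> ~q is true.
  At v: ~~~q -> ~q is true.
  At y: ~~~q -> ~q is true.
So [](~~~q -> ~q) is true at w.

Yes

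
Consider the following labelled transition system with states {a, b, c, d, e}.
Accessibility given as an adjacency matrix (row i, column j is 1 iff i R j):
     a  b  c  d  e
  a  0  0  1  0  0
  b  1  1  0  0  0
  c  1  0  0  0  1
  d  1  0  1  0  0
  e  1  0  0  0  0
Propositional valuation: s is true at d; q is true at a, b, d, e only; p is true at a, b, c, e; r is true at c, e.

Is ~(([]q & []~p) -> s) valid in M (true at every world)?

Let φ = ~(([]q & []~p) -> s). Evaluate φ at each world:
  a (successors {c}): φ is false.
  b (successors {a, b}): φ is false.
  c (successors {a, e}): φ is false.
  d (successors {a, c}): φ is false.
  e (successors {a}): φ is false.
Detail at a (counterexample):
  At a: ([]q & []~p) -> s is true, so ~(([]q & []~p) -> s) is false.
    At a: []q & []~p is false, s is false, so ([]q & []~p) -> s is true.
      At a: []q is false, []~p is false, so []q & []~p is false.

No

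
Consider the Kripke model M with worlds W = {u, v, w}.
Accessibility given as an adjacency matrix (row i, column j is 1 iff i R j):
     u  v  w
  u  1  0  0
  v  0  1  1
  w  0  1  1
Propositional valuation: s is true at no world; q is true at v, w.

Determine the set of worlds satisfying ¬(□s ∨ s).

Let φ = ¬(□s ∨ s). Evaluate φ at each world:
  u (successors {u}): φ is true.
  v (successors {v, w}): φ is true.
  w (successors {v, w}): φ is true.
For instance, at v:
  At v: □s ∨ s is false, so ¬(□s ∨ s) is true.
    At v: □s is false, s is false, so □s ∨ s is false.
      At v: □s requires s at every successor {v, w}.
        s fails at v, so □s is false at v.
Satisfying worlds: {u, v, w}

u, v, w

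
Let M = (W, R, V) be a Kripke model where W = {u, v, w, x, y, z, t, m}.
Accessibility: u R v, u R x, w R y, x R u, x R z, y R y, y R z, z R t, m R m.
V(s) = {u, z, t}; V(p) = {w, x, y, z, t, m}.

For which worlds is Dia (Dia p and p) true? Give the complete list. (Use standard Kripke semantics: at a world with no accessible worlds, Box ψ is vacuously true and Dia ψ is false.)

Let φ = Dia (Dia p and p). Evaluate φ at each world:
  u (successors {v, x}): φ is true.
  v (successors ∅): φ is false.
  w (successors {y}): φ is true.
  x (successors {u, z}): φ is true.
  y (successors {y, z}): φ is true.
  z (successors {t}): φ is false.
  t (successors ∅): φ is false.
  m (successors {m}): φ is true.
For instance, at w:
  At w: Dia (Dia p and p) requires Dia p and p at some successor in {y}.
    Dia p and p holds at y, so Dia (Dia p and p) is true at w.
      At y: Dia p is true, p is true, so Dia p and p is true.
Satisfying worlds: {u, w, x, y, m}

u, w, x, y, m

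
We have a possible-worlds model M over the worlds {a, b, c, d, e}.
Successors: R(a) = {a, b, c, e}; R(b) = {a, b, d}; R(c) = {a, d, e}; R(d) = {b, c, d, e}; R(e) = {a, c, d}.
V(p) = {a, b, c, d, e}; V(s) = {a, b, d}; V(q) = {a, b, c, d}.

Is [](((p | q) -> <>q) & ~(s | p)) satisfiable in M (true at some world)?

Let φ = [](((p | q) -> <>q) & ~(s | p)). Evaluate φ at each world:
  a (successors {a, b, c, e}): φ is false.
  b (successors {a, b, d}): φ is false.
  c (successors {a, d, e}): φ is false.
  d (successors {b, c, d, e}): φ is false.
  e (successors {a, c, d}): φ is false.
For instance, at c:
  At c: [](((p | q) -> <>q) & ~(s | p)) requires ((p | q) -> <>q) & ~(s | p) at every successor {a, d, e}.
    ((p | q) -> <>q) & ~(s | p) fails at a, so [](((p | q) -> <>q) & ~(s | p)) is false at c.
      At a: (p | q) -> <>q is true, ~(s | p) is false, so ((p | q) -> <>q) & ~(s | p) is false.

No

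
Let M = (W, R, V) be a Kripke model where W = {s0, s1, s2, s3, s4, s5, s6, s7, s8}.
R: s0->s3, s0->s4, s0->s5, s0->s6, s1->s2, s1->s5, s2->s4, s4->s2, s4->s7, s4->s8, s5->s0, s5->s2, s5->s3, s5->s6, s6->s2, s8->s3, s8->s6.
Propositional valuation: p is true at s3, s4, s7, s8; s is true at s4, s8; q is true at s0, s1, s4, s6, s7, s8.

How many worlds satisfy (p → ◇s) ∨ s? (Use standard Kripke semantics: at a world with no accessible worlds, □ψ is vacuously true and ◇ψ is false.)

Let φ = (p → ◇s) ∨ s. Evaluate φ at each world:
  s0 (successors {s3, s4, s5, s6}): φ is true.
  s1 (successors {s2, s5}): φ is true.
  s2 (successors {s4}): φ is true.
  s3 (successors ∅): φ is false.
  s4 (successors {s2, s7, s8}): φ is true.
  s5 (successors {s0, s2, s3, s6}): φ is true.
  s6 (successors {s2}): φ is true.
  s7 (successors ∅): φ is false.
  s8 (successors {s3, s6}): φ is true.
For instance, at s1:
  At s1: p → ◇s is true, s is false, so (p → ◇s) ∨ s is true.
    At s1: p is false, ◇s is false, so p → ◇s is true.
      At s1: ◇s requires s at some successor in {s2, s5}.
        At s2: s is false.
        At s5: s is false.
      So ◇s is false at s1.
Satisfying worlds: {s0, s1, s2, s4, s5, s6, s8}

7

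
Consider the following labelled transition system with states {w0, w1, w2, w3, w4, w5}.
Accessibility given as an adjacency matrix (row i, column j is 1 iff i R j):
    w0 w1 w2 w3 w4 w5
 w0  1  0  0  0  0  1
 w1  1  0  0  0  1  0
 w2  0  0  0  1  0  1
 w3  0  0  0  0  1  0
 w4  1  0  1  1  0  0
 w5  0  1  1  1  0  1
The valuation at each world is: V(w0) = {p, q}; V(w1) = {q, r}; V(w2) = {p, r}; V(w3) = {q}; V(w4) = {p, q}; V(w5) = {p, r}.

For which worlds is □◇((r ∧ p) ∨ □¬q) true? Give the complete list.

w0, w1, w3

Let φ = □◇((r ∧ p) ∨ □¬q). Evaluate φ at each world:
  w0 (successors {w0, w5}): φ is true.
  w1 (successors {w0, w4}): φ is true.
  w2 (successors {w3, w5}): φ is false.
  w3 (successors {w4}): φ is true.
  w4 (successors {w0, w2, w3}): φ is false.
  w5 (successors {w1, w2, w3, w5}): φ is false.
For instance, at w5:
  At w5: □◇((r ∧ p) ∨ □¬q) requires ◇((r ∧ p) ∨ □¬q) at every successor {w1, w2, w3, w5}.
    ◇((r ∧ p) ∨ □¬q) fails at w1, so □◇((r ∧ p) ∨ □¬q) is false at w5.
      At w1: ◇((r ∧ p) ∨ □¬q) requires (r ∧ p) ∨ □¬q at some successor in {w0, w4}.
        At w0: (r ∧ p) ∨ □¬q is false.
        At w4: (r ∧ p) ∨ □¬q is false.
      So ◇((r ∧ p) ∨ □¬q) is false at w1.
Satisfying worlds: {w0, w1, w3}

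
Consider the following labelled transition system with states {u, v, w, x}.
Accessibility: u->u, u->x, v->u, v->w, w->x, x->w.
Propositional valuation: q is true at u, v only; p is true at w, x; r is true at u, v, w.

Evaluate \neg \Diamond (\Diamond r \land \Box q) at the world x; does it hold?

Yes

At x: \Diamond (\Diamond r \land \Box q) is false, so \neg \Diamond (\Diamond r \land \Box q) is true.
  At x: \Diamond (\Diamond r \land \Box q) requires \Diamond r \land \Box q at some successor in {w}.
    At w: \Diamond r \land \Box q is false.
  So \Diamond (\Diamond r \land \Box q) is false at x.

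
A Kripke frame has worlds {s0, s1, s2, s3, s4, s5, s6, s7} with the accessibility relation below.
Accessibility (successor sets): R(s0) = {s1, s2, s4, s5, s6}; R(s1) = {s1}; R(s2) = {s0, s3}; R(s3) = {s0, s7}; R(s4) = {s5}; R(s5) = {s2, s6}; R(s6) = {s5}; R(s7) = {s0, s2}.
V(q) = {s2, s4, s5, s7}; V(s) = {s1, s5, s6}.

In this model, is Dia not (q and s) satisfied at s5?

Yes

At s5: Dia not (q and s) requires not (q and s) at some successor in {s2, s6}.
  not (q and s) holds at s2, so Dia not (q and s) is true at s5.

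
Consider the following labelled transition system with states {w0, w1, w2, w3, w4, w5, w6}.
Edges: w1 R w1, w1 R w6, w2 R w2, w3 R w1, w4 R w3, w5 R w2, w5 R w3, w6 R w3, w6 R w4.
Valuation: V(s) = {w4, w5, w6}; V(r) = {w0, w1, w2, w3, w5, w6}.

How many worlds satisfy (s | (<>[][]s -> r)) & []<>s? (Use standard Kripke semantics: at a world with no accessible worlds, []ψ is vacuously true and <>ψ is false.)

Recall that []ψ holds at a world iff ψ holds at every accessible world, and <>ψ holds iff ψ holds at some accessible world.
Let φ = (s | (<>[][]s -> r)) & []<>s. Evaluate φ at each world:
  w0 (successors ∅): φ is true.
  w1 (successors {w1, w6}): φ is true.
  w2 (successors {w2}): φ is false.
  w3 (successors {w1}): φ is true.
  w4 (successors {w3}): φ is false.
  w5 (successors {w2, w3}): φ is false.
  w6 (successors {w3, w4}): φ is false.
For instance, at w4:
  At w4: s | (<>[][]s -> r) is true, []<>s is false, so (s | (<>[][]s -> r)) & []<>s is false.
    At w4: s is true, <>[][]s -> r is true, so s | (<>[][]s -> r) is true.
      At w4: <>[][]s is false, r is false, so <>[][]s -> r is true.
    At w4: []<>s requires <>s at every successor {w3}.
      <>s fails at w3, so []<>s is false at w4.
Satisfying worlds: {w0, w1, w3}

3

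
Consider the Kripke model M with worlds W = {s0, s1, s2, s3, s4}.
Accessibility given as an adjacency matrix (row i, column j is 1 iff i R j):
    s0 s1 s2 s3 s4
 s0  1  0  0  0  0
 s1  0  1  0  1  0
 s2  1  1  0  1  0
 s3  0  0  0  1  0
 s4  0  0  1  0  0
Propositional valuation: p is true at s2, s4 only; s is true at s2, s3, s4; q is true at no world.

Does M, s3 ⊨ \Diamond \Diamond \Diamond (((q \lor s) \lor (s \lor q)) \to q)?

At s3: \Diamond \Diamond \Diamond (((q \lor s) \lor (s \lor q)) \to q) requires \Diamond \Diamond (((q \lor s) \lor (s \lor q)) \to q) at some successor in {s3}.
  At s3: \Diamond \Diamond (((q \lor s) \lor (s \lor q)) \to q) is false.
So \Diamond \Diamond \Diamond (((q \lor s) \lor (s \lor q)) \to q) is false at s3.

No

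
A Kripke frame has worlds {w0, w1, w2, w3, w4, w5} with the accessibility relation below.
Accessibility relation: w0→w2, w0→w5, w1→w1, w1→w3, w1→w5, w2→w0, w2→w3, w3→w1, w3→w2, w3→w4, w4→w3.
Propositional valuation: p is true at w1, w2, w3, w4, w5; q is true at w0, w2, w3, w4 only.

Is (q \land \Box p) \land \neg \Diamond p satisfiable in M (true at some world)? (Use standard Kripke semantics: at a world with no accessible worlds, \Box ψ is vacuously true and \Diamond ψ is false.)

No

Let φ = (q \land \Box p) \land \neg \Diamond p. Evaluate φ at each world:
  w0 (successors {w2, w5}): φ is false.
  w1 (successors {w1, w3, w5}): φ is false.
  w2 (successors {w0, w3}): φ is false.
  w3 (successors {w1, w2, w4}): φ is false.
  w4 (successors {w3}): φ is false.
  w5 (successors ∅): φ is false.
For instance, at w1:
  At w1: q \land \Box p is false, \neg \Diamond p is false, so (q \land \Box p) \land \neg \Diamond p is false.
    At w1: q is false, \Box p is true, so q \land \Box p is false.
      At w1: \Box p requires p at every successor {w1, w3, w5}.
        At w1: p is true.
        At w3: p is true.
        At w5: p is true.
      So \Box p is true at w1.
    At w1: \Diamond p is true, so \neg \Diamond p is false.
      At w1: \Diamond p requires p at some successor in {w1, w3, w5}.
        p holds at w1, so \Diamond p is true at w1.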